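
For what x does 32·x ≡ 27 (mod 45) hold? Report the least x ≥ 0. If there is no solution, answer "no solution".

36

First find gcd(32, 45):
45 = 1*32 + 13
32 = 2*13 + 6
13 = 2*6 + 1
6 = 6*1 + 0
gcd = 1, so a unique solution mod 45 exists.
Back-substitute for the Bézout coefficients:
1 = 13 − 2·6
1 = −2·32 + 5·13
1 = 5·45 − 7·32
So 32·(-7) ≡ 1 (mod 45), giving 32⁻¹ ≡ 38.
x ≡ 32⁻¹·27 ≡ 38·27 ≡ 36 (mod 45).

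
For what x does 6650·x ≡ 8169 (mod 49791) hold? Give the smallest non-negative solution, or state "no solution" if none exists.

5175

First find gcd(6650, 49791):
49791 = 7·6650 + 3241
6650 = 2·3241 + 168
3241 = 19·168 + 49
168 = 3·49 + 21
49 = 2·21 + 7
21 = 3·7 + 0
gcd = 7 and 7 | 8169, so solutions exist. Divide through by 7: 950x ≡ 1167 (mod 7113).
Now find 950⁻¹ mod 7113:
7113 = 7*950 + 463
950 = 2*463 + 24
463 = 19*24 + 7
24 = 3*7 + 3
7 = 2*3 + 1
3 = 3*1 + 0
Back-substitute:
1 = 7 − 2·3
1 = −2·24 + 7·7
1 = 7·463 − 135·24
1 = −135·950 + 277·463
1 = 277·7113 − 2074·950
So 950·(-2074) ≡ 1 (mod 7113), i.e. 950⁻¹ ≡ 5039.
Then x ≡ 5039·1167 ≡ 5175 (mod 7113); the smallest non-negative solution is x = 5175.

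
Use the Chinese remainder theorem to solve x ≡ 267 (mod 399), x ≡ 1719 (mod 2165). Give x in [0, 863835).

Write x = 267 + 399·k. Then 399·k ≡ 1719 − 267 ≡ 1452 (mod 2165).
Need 399⁻¹ mod 2165. Extended Euclid on (2165, 399):
2165 = 5×399 + 170
399 = 2×170 + 59
170 = 2×59 + 52
59 = 1×52 + 7
52 = 7×7 + 3
7 = 2×3 + 1
3 = 3×1 + 0
Back-substitute:
1 = 7 − 2·3
1 = −2·52 + 15·7
1 = 15·59 − 17·52
1 = −17·170 + 49·59
1 = 49·399 − 115·170
1 = −115·2165 + 624·399
399⁻¹ ≡ 624 (mod 2165), so k ≡ 624·1452 ≡ 1078 (mod 2165).
x = 267 + 399·1078 = 430389.

430389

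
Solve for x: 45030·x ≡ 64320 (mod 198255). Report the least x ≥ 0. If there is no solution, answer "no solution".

6403

First find gcd(45030, 198255):
198255 = 4×45030 + 18135
45030 = 2×18135 + 8760
18135 = 2×8760 + 615
8760 = 14×615 + 150
615 = 4×150 + 15
150 = 10×15 + 0
gcd = 15 and 15 | 64320, so solutions exist. Divide through by 15: 3002x ≡ 4288 (mod 13217).
Now find 3002⁻¹ mod 13217:
13217 = 4*3002 + 1209
3002 = 2*1209 + 584
1209 = 2*584 + 41
584 = 14*41 + 10
41 = 4*10 + 1
10 = 10*1 + 0
Back-substitute:
1 = 41 − 4·10
1 = −4·584 + 57·41
1 = 57·1209 − 118·584
1 = −118·3002 + 293·1209
1 = 293·13217 − 1290·3002
So 3002·(-1290) ≡ 1 (mod 13217), i.e. 3002⁻¹ ≡ 11927.
Then x ≡ 11927·4288 ≡ 6403 (mod 13217); the smallest non-negative solution is x = 6403.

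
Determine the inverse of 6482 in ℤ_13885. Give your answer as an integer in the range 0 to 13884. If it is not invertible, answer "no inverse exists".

7538

Apply the Euclidean algorithm to 13885 and 6482:
13885 = 2*6482 + 921
6482 = 7*921 + 35
921 = 26*35 + 11
35 = 3*11 + 2
11 = 5*2 + 1
2 = 2*1 + 0
Since gcd(6482, 13885) = 1, back-substitute to write 1 as a combination:
1 = 11 − 5·2
1 = −5·35 + 16·11
1 = 16·921 − 421·35
1 = −421·6482 + 2963·921
1 = 2963·13885 − 6347·6482
Hence 6482⁻¹ ≡ -6347 ≡ 7538 (mod 13885).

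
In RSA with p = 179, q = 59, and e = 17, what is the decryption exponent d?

6073

φ(n) = (p−1)(q−1) = 178·58 = 10324.
Need d with 17·d ≡ 1 (mod 10324). Apply the extended Euclidean algorithm:
10324 = 607*17 + 5
17 = 3*5 + 2
5 = 2*2 + 1
2 = 2*1 + 0
Back-substitute:
1 = 5 − 2·2
1 = −2·17 + 7·5
1 = 7·10324 − 4251·17
So 17·(-4251) ≡ 1 (mod 10324), hence d ≡ -4251 ≡ 6073 (mod 10324).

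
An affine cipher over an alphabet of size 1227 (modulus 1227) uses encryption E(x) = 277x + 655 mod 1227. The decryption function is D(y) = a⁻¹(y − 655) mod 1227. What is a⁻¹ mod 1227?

598

Apply the Euclidean algorithm to 1227 and 277:
1227 = 4*277 + 119
277 = 2*119 + 39
119 = 3*39 + 2
39 = 19*2 + 1
2 = 2*1 + 0
gcd = 1, so the inverse exists. Back-substitute:
1 = 39 − 19·2
1 = −19·119 + 58·39
1 = 58·277 − 135·119
1 = −135·1227 + 598·277
So 277·598 ≡ 1 (mod 1227).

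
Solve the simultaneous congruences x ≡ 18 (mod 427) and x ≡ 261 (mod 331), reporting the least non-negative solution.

Write x = 18 + 427·k. Then 427·k ≡ 261 − 18 ≡ 243 (mod 331).
Need 427⁻¹ mod 331. Extended Euclid on (331, 96):
331 = 3×96 + 43
96 = 2×43 + 10
43 = 4×10 + 3
10 = 3×3 + 1
3 = 3×1 + 0
Back-substitute:
1 = 10 − 3·3
1 = −3·43 + 13·10
1 = 13·96 − 29·43
1 = −29·331 + 100·96
427⁻¹ ≡ 100 (mod 331), so k ≡ 100·243 ≡ 137 (mod 331).
x = 18 + 427·137 = 58517.

58517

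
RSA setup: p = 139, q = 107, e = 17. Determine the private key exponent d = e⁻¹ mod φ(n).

1721

φ(n) = (p−1)(q−1) = 138·106 = 14628.
Need d with 17·d ≡ 1 (mod 14628). Apply the extended Euclidean algorithm:
14628 = 860×17 + 8
17 = 2×8 + 1
8 = 8×1 + 0
Back-substitute:
1 = 17 − 2·8
1 = −2·14628 + 1721·17
So 17·1721 ≡ 1 (mod 14628), hence d = 1721.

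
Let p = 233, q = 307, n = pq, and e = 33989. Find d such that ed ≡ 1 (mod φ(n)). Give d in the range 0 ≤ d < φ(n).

φ(n) = (p−1)(q−1) = 232·306 = 70992.
Need d with 33989·d ≡ 1 (mod 70992). Apply the extended Euclidean algorithm:
70992 = 2·33989 + 3014
33989 = 11·3014 + 835
3014 = 3·835 + 509
835 = 1·509 + 326
509 = 1·326 + 183
326 = 1·183 + 143
183 = 1·143 + 40
143 = 3·40 + 23
40 = 1·23 + 17
23 = 1·17 + 6
17 = 2·6 + 5
6 = 1·5 + 1
5 = 5·1 + 0
Back-substitute:
1 = 6 − 5
1 = −17 + 3·6
1 = 3·23 − 4·17
1 = −4·40 + 7·23
1 = 7·143 − 25·40
1 = −25·183 + 32·143
1 = 32·326 − 57·183
1 = −57·509 + 89·326
1 = 89·835 − 146·509
1 = −146·3014 + 527·835
1 = 527·33989 − 5943·3014
1 = −5943·70992 + 12413·33989
So 33989·12413 ≡ 1 (mod 70992), hence d = 12413.

12413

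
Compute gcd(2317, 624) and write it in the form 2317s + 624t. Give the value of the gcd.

1

Repeated division:
2317 = 3·624 + 445
624 = 1·445 + 179
445 = 2·179 + 87
179 = 2·87 + 5
87 = 17·5 + 2
5 = 2·2 + 1
2 = 2·1 + 0
gcd(2317, 624) = 1.
Back-substituting:
1 = 5 − 2·2
1 = −2·87 + 35·5
1 = 35·179 − 72·87
1 = −72·445 + 179·179
1 = 179·624 − 251·445
1 = −251·2317 + 932·624
So 1 = (-251)·2317 + (932)·624.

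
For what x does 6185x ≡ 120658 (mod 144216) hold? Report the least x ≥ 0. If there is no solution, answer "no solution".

First find gcd(6185, 144216):
144216 = 23·6185 + 1961
6185 = 3·1961 + 302
1961 = 6·302 + 149
302 = 2·149 + 4
149 = 37·4 + 1
4 = 4·1 + 0
gcd = 1, so a unique solution mod 144216 exists.
Back-substitute for the Bézout coefficients:
1 = 149 − 37·4
1 = −37·302 + 75·149
1 = 75·1961 − 487·302
1 = −487·6185 + 1536·1961
1 = 1536·144216 − 35815·6185
So 6185·(-35815) ≡ 1 (mod 144216), giving 6185⁻¹ ≡ 108401.
x ≡ 6185⁻¹·120658 ≡ 108401·120658 ≡ 66170 (mod 144216).

66170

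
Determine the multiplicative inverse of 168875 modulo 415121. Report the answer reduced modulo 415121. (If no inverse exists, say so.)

Compute gcd(168875, 415121):
415121 = 2*168875 + 77371
168875 = 2*77371 + 14133
77371 = 5*14133 + 6706
14133 = 2*6706 + 721
6706 = 9*721 + 217
721 = 3*217 + 70
217 = 3*70 + 7
70 = 10*7 + 0
The gcd is 7, not 1, hence no inverse exists.

no inverse exists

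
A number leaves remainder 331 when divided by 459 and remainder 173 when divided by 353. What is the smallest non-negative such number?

85246

Write x = 331 + 459·k. Then 459·k ≡ 173 − 331 ≡ 195 (mod 353).
Need 459⁻¹ mod 353. Extended Euclid on (353, 106):
353 = 3·106 + 35
106 = 3·35 + 1
35 = 35·1 + 0
Back-substitute:
1 = 106 − 3·35
1 = −3·353 + 10·106
459⁻¹ ≡ 10 (mod 353), so k ≡ 10·195 ≡ 185 (mod 353).
x = 331 + 459·185 = 85246.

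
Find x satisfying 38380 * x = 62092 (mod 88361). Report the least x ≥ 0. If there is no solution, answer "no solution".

First find gcd(38380, 88361):
88361 = 2*38380 + 11601
38380 = 3*11601 + 3577
11601 = 3*3577 + 870
3577 = 4*870 + 97
870 = 8*97 + 94
97 = 1*94 + 3
94 = 31*3 + 1
3 = 3*1 + 0
gcd = 1, so a unique solution mod 88361 exists.
Back-substitute for the Bézout coefficients:
1 = 94 − 31·3
1 = −31·97 + 32·94
1 = 32·870 − 287·97
1 = −287·3577 + 1180·870
1 = 1180·11601 − 3827·3577
1 = −3827·38380 + 12661·11601
1 = 12661·88361 − 29149·38380
So 38380·(-29149) ≡ 1 (mod 88361), giving 38380⁻¹ ≡ 59212.
x ≡ 38380⁻¹·62092 ≡ 59212·62092 ≡ 67016 (mod 88361).

67016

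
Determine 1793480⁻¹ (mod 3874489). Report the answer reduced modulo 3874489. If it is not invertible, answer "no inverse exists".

257577

gcd(3874489, 1793480) by repeated division:
3874489 = 2*1793480 + 287529
1793480 = 6*287529 + 68306
287529 = 4*68306 + 14305
68306 = 4*14305 + 11086
14305 = 1*11086 + 3219
11086 = 3*3219 + 1429
3219 = 2*1429 + 361
1429 = 3*361 + 346
361 = 1*346 + 15
346 = 23*15 + 1
15 = 15*1 + 0
Since gcd(1793480, 3874489) = 1, back-substitute to write 1 as a combination:
1 = 346 − 23·15
1 = −23·361 + 24·346
1 = 24·1429 − 95·361
1 = −95·3219 + 214·1429
1 = 214·11086 − 737·3219
1 = −737·14305 + 951·11086
1 = 951·68306 − 4541·14305
1 = −4541·287529 + 19115·68306
1 = 19115·1793480 − 119231·287529
1 = −119231·3874489 + 257577·1793480
So 1793480·257577 ≡ 1 (mod 3874489).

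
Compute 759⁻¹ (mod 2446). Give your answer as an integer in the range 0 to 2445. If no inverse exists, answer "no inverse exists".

Extended Euclidean algorithm:
2446 = 3·759 + 169
759 = 4·169 + 83
169 = 2·83 + 3
83 = 27·3 + 2
3 = 1·2 + 1
2 = 2·1 + 0
gcd = 1, so the inverse exists. Back-substitute:
1 = 3 − 2
1 = −83 + 28·3
1 = 28·169 − 57·83
1 = −57·759 + 256·169
1 = 256·2446 − 825·759
Thus 759·(-825) ≡ 1 (mod 2446); reducing, -825 mod 2446 = 1621.

1621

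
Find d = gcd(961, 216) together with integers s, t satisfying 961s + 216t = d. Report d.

Repeated division:
961 = 4·216 + 97
216 = 2·97 + 22
97 = 4·22 + 9
22 = 2·9 + 4
9 = 2·4 + 1
4 = 4·1 + 0
gcd(961, 216) = 1.
Express as a combination:
1 = 9 − 2·4
1 = −2·22 + 5·9
1 = 5·97 − 22·22
1 = −22·216 + 49·97
1 = 49·961 − 218·216
So 1 = (49)·961 + (-218)·216.

1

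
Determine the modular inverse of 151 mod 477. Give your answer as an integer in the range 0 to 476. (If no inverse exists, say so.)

Apply the Euclidean algorithm to 477 and 151:
477 = 3*151 + 24
151 = 6*24 + 7
24 = 3*7 + 3
7 = 2*3 + 1
3 = 3*1 + 0
Since gcd(151, 477) = 1, back-substitute to write 1 as a combination:
1 = 7 − 2·3
1 = −2·24 + 7·7
1 = 7·151 − 44·24
1 = −44·477 + 139·151
So 151·139 ≡ 1 (mod 477).

139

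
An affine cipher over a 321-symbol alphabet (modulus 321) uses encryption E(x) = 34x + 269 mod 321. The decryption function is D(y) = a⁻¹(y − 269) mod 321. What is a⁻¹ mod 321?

gcd(321, 34) by repeated division:
321 = 9×34 + 15
34 = 2×15 + 4
15 = 3×4 + 3
4 = 1×3 + 1
3 = 3×1 + 0
The gcd is 1. Working backward:
1 = 4 − 3
1 = −15 + 4·4
1 = 4·34 − 9·15
1 = −9·321 + 85·34
So 34·85 ≡ 1 (mod 321).

85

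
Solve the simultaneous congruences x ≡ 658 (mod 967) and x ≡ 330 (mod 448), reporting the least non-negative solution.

Write x = 658 + 967·k. Then 967·k ≡ 330 − 658 ≡ 120 (mod 448).
Need 967⁻¹ mod 448. Extended Euclid on (448, 71):
448 = 6×71 + 22
71 = 3×22 + 5
22 = 4×5 + 2
5 = 2×2 + 1
2 = 2×1 + 0
Back-substitute:
1 = 5 − 2·2
1 = −2·22 + 9·5
1 = 9·71 − 29·22
1 = −29·448 + 183·71
967⁻¹ ≡ 183 (mod 448), so k ≡ 183·120 ≡ 8 (mod 448).
x = 658 + 967·8 = 8394.

8394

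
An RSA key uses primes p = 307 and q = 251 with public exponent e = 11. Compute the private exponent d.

φ(n) = (p−1)(q−1) = 306·250 = 76500.
Need d with 11·d ≡ 1 (mod 76500). Apply the extended Euclidean algorithm:
76500 = 6954*11 + 6
11 = 1*6 + 5
6 = 1*5 + 1
5 = 5*1 + 0
Back-substitute:
1 = 6 − 5
1 = −11 + 2·6
1 = 2·76500 − 13909·11
So 11·(-13909) ≡ 1 (mod 76500), hence d ≡ -13909 ≡ 62591 (mod 76500).

62591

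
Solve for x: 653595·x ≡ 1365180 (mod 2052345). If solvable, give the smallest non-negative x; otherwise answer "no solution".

First find gcd(653595, 2052345):
2052345 = 3×653595 + 91560
653595 = 7×91560 + 12675
91560 = 7×12675 + 2835
12675 = 4×2835 + 1335
2835 = 2×1335 + 165
1335 = 8×165 + 15
165 = 11×15 + 0
gcd = 15 and 15 | 1365180, so solutions exist. Divide through by 15: 43573x ≡ 91012 (mod 136823).
Now find 43573⁻¹ mod 136823:
136823 = 3×43573 + 6104
43573 = 7×6104 + 845
6104 = 7×845 + 189
845 = 4×189 + 89
189 = 2×89 + 11
89 = 8×11 + 1
11 = 11×1 + 0
Back-substitute:
1 = 89 − 8·11
1 = −8·189 + 17·89
1 = 17·845 − 76·189
1 = −76·6104 + 549·845
1 = 549·43573 − 3919·6104
1 = −3919·136823 + 12306·43573
So 43573⁻¹ ≡ 12306 (mod 136823).
Then x ≡ 12306·91012 ≡ 97417 (mod 136823); the smallest non-negative solution is x = 97417.

97417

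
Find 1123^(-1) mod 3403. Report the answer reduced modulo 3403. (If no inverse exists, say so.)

100

Extended Euclidean algorithm:
3403 = 3×1123 + 34
1123 = 33×34 + 1
34 = 34×1 + 0
gcd = 1, so the inverse exists. Back-substitute:
1 = 1123 − 33·34
1 = −33·3403 + 100·1123
So 1123·100 ≡ 1 (mod 3403).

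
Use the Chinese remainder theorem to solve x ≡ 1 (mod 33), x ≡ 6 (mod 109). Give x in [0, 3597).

Write x = 1 + 33·k. Then 33·k ≡ 6 − 1 ≡ 5 (mod 109).
Need 33⁻¹ mod 109. Extended Euclid on (109, 33):
109 = 3*33 + 10
33 = 3*10 + 3
10 = 3*3 + 1
3 = 3*1 + 0
Back-substitute:
1 = 10 − 3·3
1 = −3·33 + 10·10
1 = 10·109 − 33·33
33⁻¹ ≡ 76 (mod 109), so k ≡ 76·5 ≡ 53 (mod 109).
x = 1 + 33·53 = 1750.

1750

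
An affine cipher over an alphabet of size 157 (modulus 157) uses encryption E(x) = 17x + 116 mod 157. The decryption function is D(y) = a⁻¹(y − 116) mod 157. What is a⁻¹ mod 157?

Extended Euclidean algorithm:
157 = 9×17 + 4
17 = 4×4 + 1
4 = 4×1 + 0
The gcd is 1. Working backward:
1 = 17 − 4·4
1 = −4·157 + 37·17
So 17·37 ≡ 1 (mod 157).

37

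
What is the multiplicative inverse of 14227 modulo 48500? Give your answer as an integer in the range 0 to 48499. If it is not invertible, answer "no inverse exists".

Extended Euclidean algorithm:
48500 = 3×14227 + 5819
14227 = 2×5819 + 2589
5819 = 2×2589 + 641
2589 = 4×641 + 25
641 = 25×25 + 16
25 = 1×16 + 9
16 = 1×9 + 7
9 = 1×7 + 2
7 = 3×2 + 1
2 = 2×1 + 0
Since gcd(14227, 48500) = 1, back-substitute to write 1 as a combination:
1 = 7 − 3·2
1 = −3·9 + 4·7
1 = 4·16 − 7·9
1 = −7·25 + 11·16
1 = 11·641 − 282·25
1 = −282·2589 + 1139·641
1 = 1139·5819 − 2560·2589
1 = −2560·14227 + 6259·5819
1 = 6259·48500 − 21337·14227
Hence 14227⁻¹ ≡ -21337 ≡ 27163 (mod 48500).

27163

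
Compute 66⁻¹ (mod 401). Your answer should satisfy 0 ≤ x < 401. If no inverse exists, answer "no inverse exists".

Run Euclid on (401, 66):
401 = 6×66 + 5
66 = 13×5 + 1
5 = 5×1 + 0
Since gcd(66, 401) = 1, back-substitute to write 1 as a combination:
1 = 66 − 13·5
1 = −13·401 + 79·66
So 66·79 ≡ 1 (mod 401).

79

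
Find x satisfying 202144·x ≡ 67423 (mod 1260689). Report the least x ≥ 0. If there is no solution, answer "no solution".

First find gcd(202144, 1260689):
1260689 = 6*202144 + 47825
202144 = 4*47825 + 10844
47825 = 4*10844 + 4449
10844 = 2*4449 + 1946
4449 = 2*1946 + 557
1946 = 3*557 + 275
557 = 2*275 + 7
275 = 39*7 + 2
7 = 3*2 + 1
2 = 2*1 + 0
gcd = 1, so a unique solution mod 1260689 exists.
Back-substitute for the Bézout coefficients:
1 = 7 − 3·2
1 = −3·275 + 118·7
1 = 118·557 − 239·275
1 = −239·1946 + 835·557
1 = 835·4449 − 1909·1946
1 = −1909·10844 + 4653·4449
1 = 4653·47825 − 20521·10844
1 = −20521·202144 + 86737·47825
1 = 86737·1260689 − 540943·202144
So 202144·(-540943) ≡ 1 (mod 1260689), giving 202144⁻¹ ≡ 719746.
x ≡ 202144⁻¹·67423 ≡ 719746·67423 ≡ 993570 (mod 1260689).

993570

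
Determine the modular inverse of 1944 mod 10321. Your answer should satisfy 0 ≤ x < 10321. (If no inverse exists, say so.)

5856

gcd(10321, 1944) by repeated division:
10321 = 5×1944 + 601
1944 = 3×601 + 141
601 = 4×141 + 37
141 = 3×37 + 30
37 = 1×30 + 7
30 = 4×7 + 2
7 = 3×2 + 1
2 = 2×1 + 0
gcd = 1, so the inverse exists. Back-substitute:
1 = 7 − 3·2
1 = −3·30 + 13·7
1 = 13·37 − 16·30
1 = −16·141 + 61·37
1 = 61·601 − 260·141
1 = −260·1944 + 841·601
1 = 841·10321 − 4465·1944
Hence 1944⁻¹ ≡ -4465 ≡ 5856 (mod 10321).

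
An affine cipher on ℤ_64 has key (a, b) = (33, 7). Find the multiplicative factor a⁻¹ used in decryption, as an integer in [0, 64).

33

Run Euclid on (64, 33):
64 = 1*33 + 31
33 = 1*31 + 2
31 = 15*2 + 1
2 = 2*1 + 0
gcd = 1, so the inverse exists. Back-substitute:
1 = 31 − 15·2
1 = −15·33 + 16·31
1 = 16·64 − 31·33
Thus 33·(-31) ≡ 1 (mod 64); reducing, -31 mod 64 = 33.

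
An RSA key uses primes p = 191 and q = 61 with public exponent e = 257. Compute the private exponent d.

3593

φ(n) = (p−1)(q−1) = 190·60 = 11400.
Need d with 257·d ≡ 1 (mod 11400). Apply the extended Euclidean algorithm:
11400 = 44*257 + 92
257 = 2*92 + 73
92 = 1*73 + 19
73 = 3*19 + 16
19 = 1*16 + 3
16 = 5*3 + 1
3 = 3*1 + 0
Back-substitute:
1 = 16 − 5·3
1 = −5·19 + 6·16
1 = 6·73 − 23·19
1 = −23·92 + 29·73
1 = 29·257 − 81·92
1 = −81·11400 + 3593·257
So 257·3593 ≡ 1 (mod 11400), hence d = 3593.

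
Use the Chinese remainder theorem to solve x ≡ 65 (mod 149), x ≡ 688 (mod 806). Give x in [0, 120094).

2300

Write x = 65 + 149·k. Then 149·k ≡ 688 − 65 ≡ 623 (mod 806).
Need 149⁻¹ mod 806. Extended Euclid on (806, 149):
806 = 5·149 + 61
149 = 2·61 + 27
61 = 2·27 + 7
27 = 3·7 + 6
7 = 1·6 + 1
6 = 6·1 + 0
Back-substitute:
1 = 7 − 6
1 = −27 + 4·7
1 = 4·61 − 9·27
1 = −9·149 + 22·61
1 = 22·806 − 119·149
149⁻¹ ≡ 687 (mod 806), so k ≡ 687·623 ≡ 15 (mod 806).
x = 65 + 149·15 = 2300.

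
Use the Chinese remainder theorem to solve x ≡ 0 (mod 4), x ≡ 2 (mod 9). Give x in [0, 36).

Write x = 0 + 4·k. Then 4·k ≡ 2 − 0 ≡ 2 (mod 9).
Need 4⁻¹ mod 9. Extended Euclid on (9, 4):
9 = 2*4 + 1
4 = 4*1 + 0
Back-substitute:
1 = 9 − 2·4
4⁻¹ ≡ 7 (mod 9), so k ≡ 7·2 ≡ 5 (mod 9).
x = 0 + 4·5 = 20.

20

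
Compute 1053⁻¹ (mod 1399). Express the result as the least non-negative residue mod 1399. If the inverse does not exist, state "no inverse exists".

1306

Run Euclid on (1399, 1053):
1399 = 1*1053 + 346
1053 = 3*346 + 15
346 = 23*15 + 1
15 = 15*1 + 0
gcd = 1, so the inverse exists. Back-substitute:
1 = 346 − 23·15
1 = −23·1053 + 70·346
1 = 70·1399 − 93·1053
Hence 1053⁻¹ ≡ -93 ≡ 1306 (mod 1399).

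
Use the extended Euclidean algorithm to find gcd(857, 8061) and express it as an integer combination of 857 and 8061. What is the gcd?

1

Apply Euclid's algorithm to 8061 and 857:
8061 = 9×857 + 348
857 = 2×348 + 161
348 = 2×161 + 26
161 = 6×26 + 5
26 = 5×5 + 1
5 = 5×1 + 0
gcd(857, 8061) = 1.
Working backward:
1 = 26 − 5·5
1 = −5·161 + 31·26
1 = 31·348 − 67·161
1 = −67·857 + 165·348
1 = 165·8061 − 1552·857
So 1 = (165)·8061 + (-1552)·857.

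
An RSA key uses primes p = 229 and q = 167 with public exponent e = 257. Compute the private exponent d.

φ(n) = (p−1)(q−1) = 228·166 = 37848.
Need d with 257·d ≡ 1 (mod 37848). Apply the extended Euclidean algorithm:
37848 = 147×257 + 69
257 = 3×69 + 50
69 = 1×50 + 19
50 = 2×19 + 12
19 = 1×12 + 7
12 = 1×7 + 5
7 = 1×5 + 2
5 = 2×2 + 1
2 = 2×1 + 0
Back-substitute:
1 = 5 − 2·2
1 = −2·7 + 3·5
1 = 3·12 − 5·7
1 = −5·19 + 8·12
1 = 8·50 − 21·19
1 = −21·69 + 29·50
1 = 29·257 − 108·69
1 = −108·37848 + 15905·257
So 257·15905 ≡ 1 (mod 37848), hence d = 15905.

15905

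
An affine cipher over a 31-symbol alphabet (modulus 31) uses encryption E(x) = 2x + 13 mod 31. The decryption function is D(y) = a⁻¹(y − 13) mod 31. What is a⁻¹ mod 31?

Run Euclid on (31, 2):
31 = 15*2 + 1
2 = 2*1 + 0
gcd = 1, so the inverse exists. Back-substitute:
1 = 31 − 15·2
So 2·(-15) ≡ 1 (mod 31), and -15 ≡ 16 (mod 31).

16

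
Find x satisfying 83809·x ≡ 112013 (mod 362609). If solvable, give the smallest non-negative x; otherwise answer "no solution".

296742

First find gcd(83809, 362609):
362609 = 4×83809 + 27373
83809 = 3×27373 + 1690
27373 = 16×1690 + 333
1690 = 5×333 + 25
333 = 13×25 + 8
25 = 3×8 + 1
8 = 8×1 + 0
gcd = 1, so a unique solution mod 362609 exists.
Back-substitute for the Bézout coefficients:
1 = 25 − 3·8
1 = −3·333 + 40·25
1 = 40·1690 − 203·333
1 = −203·27373 + 3288·1690
1 = 3288·83809 − 10067·27373
1 = −10067·362609 + 43556·83809
So 83809·(43556) ≡ 1 (mod 362609), giving 83809⁻¹ ≡ 43556.
x ≡ 83809⁻¹·112013 ≡ 43556·112013 ≡ 296742 (mod 362609).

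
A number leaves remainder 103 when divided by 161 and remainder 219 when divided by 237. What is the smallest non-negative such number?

Write x = 103 + 161·k. Then 161·k ≡ 219 − 103 ≡ 116 (mod 237).
Need 161⁻¹ mod 237. Extended Euclid on (237, 161):
237 = 1·161 + 76
161 = 2·76 + 9
76 = 8·9 + 4
9 = 2·4 + 1
4 = 4·1 + 0
Back-substitute:
1 = 9 − 2·4
1 = −2·76 + 17·9
1 = 17·161 − 36·76
1 = −36·237 + 53·161
161⁻¹ ≡ 53 (mod 237), so k ≡ 53·116 ≡ 223 (mod 237).
x = 103 + 161·223 = 36006.

36006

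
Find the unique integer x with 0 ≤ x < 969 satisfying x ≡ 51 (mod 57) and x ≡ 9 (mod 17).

Write x = 51 + 57·k. Then 57·k ≡ 9 − 51 ≡ 9 (mod 17).
Need 57⁻¹ mod 17. Extended Euclid on (17, 6):
17 = 2×6 + 5
6 = 1×5 + 1
5 = 5×1 + 0
Back-substitute:
1 = 6 − 5
1 = −17 + 3·6
57⁻¹ ≡ 3 (mod 17), so k ≡ 3·9 ≡ 10 (mod 17).
x = 51 + 57·10 = 621.

621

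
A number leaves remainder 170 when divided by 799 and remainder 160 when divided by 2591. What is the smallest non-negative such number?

Write x = 170 + 799·k. Then 799·k ≡ 160 − 170 ≡ 2581 (mod 2591).
Need 799⁻¹ mod 2591. Extended Euclid on (2591, 799):
2591 = 3*799 + 194
799 = 4*194 + 23
194 = 8*23 + 10
23 = 2*10 + 3
10 = 3*3 + 1
3 = 3*1 + 0
Back-substitute:
1 = 10 − 3·3
1 = −3·23 + 7·10
1 = 7·194 − 59·23
1 = −59·799 + 243·194
1 = 243·2591 − 788·799
799⁻¹ ≡ 1803 (mod 2591), so k ≡ 1803·2581 ≡ 107 (mod 2591).
x = 170 + 799·107 = 85663.

85663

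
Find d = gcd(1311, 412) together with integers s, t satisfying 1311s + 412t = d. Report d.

Euclidean algorithm:
1311 = 3*412 + 75
412 = 5*75 + 37
75 = 2*37 + 1
37 = 37*1 + 0
gcd(1311, 412) = 1.
Working backward:
1 = 75 − 2·37
1 = −2·412 + 11·75
1 = 11·1311 − 35·412
So 1 = (11)·1311 + (-35)·412.

1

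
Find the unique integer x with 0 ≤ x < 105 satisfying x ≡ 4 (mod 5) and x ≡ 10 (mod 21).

94

Write x = 4 + 5·k. Then 5·k ≡ 10 − 4 ≡ 6 (mod 21).
Need 5⁻¹ mod 21. Extended Euclid on (21, 5):
21 = 4×5 + 1
5 = 5×1 + 0
Back-substitute:
1 = 21 − 4·5
5⁻¹ ≡ 17 (mod 21), so k ≡ 17·6 ≡ 18 (mod 21).
x = 4 + 5·18 = 94.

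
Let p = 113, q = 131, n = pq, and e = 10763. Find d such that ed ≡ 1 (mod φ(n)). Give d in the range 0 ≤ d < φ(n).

1507

φ(n) = (p−1)(q−1) = 112·130 = 14560.
Need d with 10763·d ≡ 1 (mod 14560). Apply the extended Euclidean algorithm:
14560 = 1*10763 + 3797
10763 = 2*3797 + 3169
3797 = 1*3169 + 628
3169 = 5*628 + 29
628 = 21*29 + 19
29 = 1*19 + 10
19 = 1*10 + 9
10 = 1*9 + 1
9 = 9*1 + 0
Back-substitute:
1 = 10 − 9
1 = −19 + 2·10
1 = 2·29 − 3·19
1 = −3·628 + 65·29
1 = 65·3169 − 328·628
1 = −328·3797 + 393·3169
1 = 393·10763 − 1114·3797
1 = −1114·14560 + 1507·10763
So 10763·1507 ≡ 1 (mod 14560), hence d = 1507.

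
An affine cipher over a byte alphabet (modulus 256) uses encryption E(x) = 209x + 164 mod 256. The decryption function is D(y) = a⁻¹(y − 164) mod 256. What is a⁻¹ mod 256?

gcd(256, 209) by repeated division:
256 = 1*209 + 47
209 = 4*47 + 21
47 = 2*21 + 5
21 = 4*5 + 1
5 = 5*1 + 0
gcd = 1, so the inverse exists. Back-substitute:
1 = 21 − 4·5
1 = −4·47 + 9·21
1 = 9·209 − 40·47
1 = −40·256 + 49·209
So 209·49 ≡ 1 (mod 256).

49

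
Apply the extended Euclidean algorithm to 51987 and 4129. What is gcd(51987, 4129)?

1

Apply Euclid's algorithm to 51987 and 4129:
51987 = 12×4129 + 2439
4129 = 1×2439 + 1690
2439 = 1×1690 + 749
1690 = 2×749 + 192
749 = 3×192 + 173
192 = 1×173 + 19
173 = 9×19 + 2
19 = 9×2 + 1
2 = 2×1 + 0
gcd(51987, 4129) = 1.
Express as a combination:
1 = 19 − 9·2
1 = −9·173 + 82·19
1 = 82·192 − 91·173
1 = −91·749 + 355·192
1 = 355·1690 − 801·749
1 = −801·2439 + 1156·1690
1 = 1156·4129 − 1957·2439
1 = −1957·51987 + 24640·4129
So 1 = (-1957)·51987 + (24640)·4129.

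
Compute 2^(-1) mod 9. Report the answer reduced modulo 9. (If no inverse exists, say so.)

5

Run Euclid on (9, 2):
9 = 4·2 + 1
2 = 2·1 + 0
Since gcd(2, 9) = 1, back-substitute to write 1 as a combination:
1 = 9 − 4·2
Hence 2⁻¹ ≡ -4 ≡ 5 (mod 9).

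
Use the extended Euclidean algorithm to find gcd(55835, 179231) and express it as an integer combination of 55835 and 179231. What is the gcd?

13

Repeated division:
179231 = 3*55835 + 11726
55835 = 4*11726 + 8931
11726 = 1*8931 + 2795
8931 = 3*2795 + 546
2795 = 5*546 + 65
546 = 8*65 + 26
65 = 2*26 + 13
26 = 2*13 + 0
gcd(55835, 179231) = 13.
Back-substituting:
13 = 65 − 2·26
13 = −2·546 + 17·65
13 = 17·2795 − 87·546
13 = −87·8931 + 278·2795
13 = 278·11726 − 365·8931
13 = −365·55835 + 1738·11726
13 = 1738·179231 − 5579·55835
So 13 = (1738)·179231 + (-5579)·55835.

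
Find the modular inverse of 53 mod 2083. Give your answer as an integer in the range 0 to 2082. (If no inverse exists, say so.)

Run Euclid on (2083, 53):
2083 = 39*53 + 16
53 = 3*16 + 5
16 = 3*5 + 1
5 = 5*1 + 0
gcd = 1, so the inverse exists. Back-substitute:
1 = 16 − 3·5
1 = −3·53 + 10·16
1 = 10·2083 − 393·53
Thus 53·(-393) ≡ 1 (mod 2083); reducing, -393 mod 2083 = 1690.

1690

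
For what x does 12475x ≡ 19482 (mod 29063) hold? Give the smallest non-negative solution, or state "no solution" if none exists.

First find gcd(12475, 29063):
29063 = 2·12475 + 4113
12475 = 3·4113 + 136
4113 = 30·136 + 33
136 = 4·33 + 4
33 = 8·4 + 1
4 = 4·1 + 0
gcd = 1, so a unique solution mod 29063 exists.
Back-substitute for the Bézout coefficients:
1 = 33 − 8·4
1 = −8·136 + 33·33
1 = 33·4113 − 998·136
1 = −998·12475 + 3027·4113
1 = 3027·29063 − 7052·12475
So 12475·(-7052) ≡ 1 (mod 29063), giving 12475⁻¹ ≡ 22011.
x ≡ 12475⁻¹·19482 ≡ 22011·19482 ≡ 22800 (mod 29063).

22800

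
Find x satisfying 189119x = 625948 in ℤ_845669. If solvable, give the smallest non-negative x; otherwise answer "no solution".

110439

First find gcd(189119, 845669):
845669 = 4×189119 + 89193
189119 = 2×89193 + 10733
89193 = 8×10733 + 3329
10733 = 3×3329 + 746
3329 = 4×746 + 345
746 = 2×345 + 56
345 = 6×56 + 9
56 = 6×9 + 2
9 = 4×2 + 1
2 = 2×1 + 0
gcd = 1, so a unique solution mod 845669 exists.
Back-substitute for the Bézout coefficients:
1 = 9 − 4·2
1 = −4·56 + 25·9
1 = 25·345 − 154·56
1 = −154·746 + 333·345
1 = 333·3329 − 1486·746
1 = −1486·10733 + 4791·3329
1 = 4791·89193 − 39814·10733
1 = −39814·189119 + 84419·89193
1 = 84419·845669 − 377490·189119
So 189119·(-377490) ≡ 1 (mod 845669), giving 189119⁻¹ ≡ 468179.
x ≡ 189119⁻¹·625948 ≡ 468179·625948 ≡ 110439 (mod 845669).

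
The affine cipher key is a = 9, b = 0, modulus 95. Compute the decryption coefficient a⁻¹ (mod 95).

Extended Euclidean algorithm:
95 = 10·9 + 5
9 = 1·5 + 4
5 = 1·4 + 1
4 = 4·1 + 0
The gcd is 1. Working backward:
1 = 5 − 4
1 = −9 + 2·5
1 = 2·95 − 21·9
Hence 9⁻¹ ≡ -21 ≡ 74 (mod 95).

74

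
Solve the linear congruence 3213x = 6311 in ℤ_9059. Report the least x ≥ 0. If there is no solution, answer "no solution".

4609

First find gcd(3213, 9059):
9059 = 2×3213 + 2633
3213 = 1×2633 + 580
2633 = 4×580 + 313
580 = 1×313 + 267
313 = 1×267 + 46
267 = 5×46 + 37
46 = 1×37 + 9
37 = 4×9 + 1
9 = 9×1 + 0
gcd = 1, so a unique solution mod 9059 exists.
Back-substitute for the Bézout coefficients:
1 = 37 − 4·9
1 = −4·46 + 5·37
1 = 5·267 − 29·46
1 = −29·313 + 34·267
1 = 34·580 − 63·313
1 = −63·2633 + 286·580
1 = 286·3213 − 349·2633
1 = −349·9059 + 984·3213
So 3213·(984) ≡ 1 (mod 9059), giving 3213⁻¹ ≡ 984.
x ≡ 3213⁻¹·6311 ≡ 984·6311 ≡ 4609 (mod 9059).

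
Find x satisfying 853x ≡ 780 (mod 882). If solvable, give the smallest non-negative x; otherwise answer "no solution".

First find gcd(853, 882):
882 = 1*853 + 29
853 = 29*29 + 12
29 = 2*12 + 5
12 = 2*5 + 2
5 = 2*2 + 1
2 = 2*1 + 0
gcd = 1, so a unique solution mod 882 exists.
Back-substitute for the Bézout coefficients:
1 = 5 − 2·2
1 = −2·12 + 5·5
1 = 5·29 − 12·12
1 = −12·853 + 353·29
1 = 353·882 − 365·853
So 853·(-365) ≡ 1 (mod 882), giving 853⁻¹ ≡ 517.
x ≡ 853⁻¹·780 ≡ 517·780 ≡ 186 (mod 882).

186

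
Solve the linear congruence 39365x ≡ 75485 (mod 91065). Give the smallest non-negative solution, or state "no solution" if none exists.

2269

First find gcd(39365, 91065):
91065 = 2*39365 + 12335
39365 = 3*12335 + 2360
12335 = 5*2360 + 535
2360 = 4*535 + 220
535 = 2*220 + 95
220 = 2*95 + 30
95 = 3*30 + 5
30 = 6*5 + 0
gcd = 5 and 5 | 75485, so solutions exist. Divide through by 5: 7873x ≡ 15097 (mod 18213).
Now find 7873⁻¹ mod 18213:
18213 = 2*7873 + 2467
7873 = 3*2467 + 472
2467 = 5*472 + 107
472 = 4*107 + 44
107 = 2*44 + 19
44 = 2*19 + 6
19 = 3*6 + 1
6 = 6*1 + 0
Back-substitute:
1 = 19 − 3·6
1 = −3·44 + 7·19
1 = 7·107 − 17·44
1 = −17·472 + 75·107
1 = 75·2467 − 392·472
1 = −392·7873 + 1251·2467
1 = 1251·18213 − 2894·7873
So 7873·(-2894) ≡ 1 (mod 18213), i.e. 7873⁻¹ ≡ 15319.
Then x ≡ 15319·15097 ≡ 2269 (mod 18213); the smallest non-negative solution is x = 2269.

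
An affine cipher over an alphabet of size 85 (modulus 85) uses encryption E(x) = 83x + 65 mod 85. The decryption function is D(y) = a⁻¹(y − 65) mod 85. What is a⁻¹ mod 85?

42

Apply the Euclidean algorithm to 85 and 83:
85 = 1*83 + 2
83 = 41*2 + 1
2 = 2*1 + 0
The gcd is 1. Working backward:
1 = 83 − 41·2
1 = −41·85 + 42·83
So 83·42 ≡ 1 (mod 85).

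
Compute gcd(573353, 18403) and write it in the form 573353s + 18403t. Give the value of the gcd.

11

Apply Euclid's algorithm to 573353 and 18403:
573353 = 31·18403 + 2860
18403 = 6·2860 + 1243
2860 = 2·1243 + 374
1243 = 3·374 + 121
374 = 3·121 + 11
121 = 11·11 + 0
gcd(573353, 18403) = 11.
Working backward:
11 = 374 − 3·121
11 = −3·1243 + 10·374
11 = 10·2860 − 23·1243
11 = −23·18403 + 148·2860
11 = 148·573353 − 4611·18403
So 11 = (148)·573353 + (-4611)·18403.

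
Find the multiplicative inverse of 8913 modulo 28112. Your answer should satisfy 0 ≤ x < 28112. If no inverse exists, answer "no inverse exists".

3665

Run Euclid on (28112, 8913):
28112 = 3*8913 + 1373
8913 = 6*1373 + 675
1373 = 2*675 + 23
675 = 29*23 + 8
23 = 2*8 + 7
8 = 1*7 + 1
7 = 7*1 + 0
Since gcd(8913, 28112) = 1, back-substitute to write 1 as a combination:
1 = 8 − 7
1 = −23 + 3·8
1 = 3·675 − 88·23
1 = −88·1373 + 179·675
1 = 179·8913 − 1162·1373
1 = −1162·28112 + 3665·8913
So 8913·3665 ≡ 1 (mod 28112).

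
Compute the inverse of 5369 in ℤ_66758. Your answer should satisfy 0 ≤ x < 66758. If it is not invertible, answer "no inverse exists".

Extended Euclidean algorithm:
66758 = 12*5369 + 2330
5369 = 2*2330 + 709
2330 = 3*709 + 203
709 = 3*203 + 100
203 = 2*100 + 3
100 = 33*3 + 1
3 = 3*1 + 0
The gcd is 1. Working backward:
1 = 100 − 33·3
1 = −33·203 + 67·100
1 = 67·709 − 234·203
1 = −234·2330 + 769·709
1 = 769·5369 − 1772·2330
1 = −1772·66758 + 22033·5369
So 5369·22033 ≡ 1 (mod 66758).

22033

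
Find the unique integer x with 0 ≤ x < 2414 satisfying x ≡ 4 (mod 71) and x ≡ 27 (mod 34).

Write x = 4 + 71·k. Then 71·k ≡ 27 − 4 ≡ 23 (mod 34).
Need 71⁻¹ mod 34. Extended Euclid on (34, 3):
34 = 11×3 + 1
3 = 3×1 + 0
Back-substitute:
1 = 34 − 11·3
71⁻¹ ≡ 23 (mod 34), so k ≡ 23·23 ≡ 19 (mod 34).
x = 4 + 71·19 = 1353.

1353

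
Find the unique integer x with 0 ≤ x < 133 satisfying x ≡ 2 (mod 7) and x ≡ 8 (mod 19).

Write x = 2 + 7·k. Then 7·k ≡ 8 − 2 ≡ 6 (mod 19).
Need 7⁻¹ mod 19. Extended Euclid on (19, 7):
19 = 2·7 + 5
7 = 1·5 + 2
5 = 2·2 + 1
2 = 2·1 + 0
Back-substitute:
1 = 5 − 2·2
1 = −2·7 + 3·5
1 = 3·19 − 8·7
7⁻¹ ≡ 11 (mod 19), so k ≡ 11·6 ≡ 9 (mod 19).
x = 2 + 7·9 = 65.

65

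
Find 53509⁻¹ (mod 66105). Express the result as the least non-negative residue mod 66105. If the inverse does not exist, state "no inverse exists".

19969

Extended Euclidean algorithm:
66105 = 1×53509 + 12596
53509 = 4×12596 + 3125
12596 = 4×3125 + 96
3125 = 32×96 + 53
96 = 1×53 + 43
53 = 1×43 + 10
43 = 4×10 + 3
10 = 3×3 + 1
3 = 3×1 + 0
Since gcd(53509, 66105) = 1, back-substitute to write 1 as a combination:
1 = 10 − 3·3
1 = −3·43 + 13·10
1 = 13·53 − 16·43
1 = −16·96 + 29·53
1 = 29·3125 − 944·96
1 = −944·12596 + 3805·3125
1 = 3805·53509 − 16164·12596
1 = −16164·66105 + 19969·53509
So 53509·19969 ≡ 1 (mod 66105).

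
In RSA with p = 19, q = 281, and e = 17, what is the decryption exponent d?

593

φ(n) = (p−1)(q−1) = 18·280 = 5040.
Need d with 17·d ≡ 1 (mod 5040). Apply the extended Euclidean algorithm:
5040 = 296·17 + 8
17 = 2·8 + 1
8 = 8·1 + 0
Back-substitute:
1 = 17 − 2·8
1 = −2·5040 + 593·17
So 17·593 ≡ 1 (mod 5040), hence d = 593.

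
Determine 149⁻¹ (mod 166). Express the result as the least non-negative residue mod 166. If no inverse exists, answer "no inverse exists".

gcd(166, 149) by repeated division:
166 = 1×149 + 17
149 = 8×17 + 13
17 = 1×13 + 4
13 = 3×4 + 1
4 = 4×1 + 0
gcd = 1, so the inverse exists. Back-substitute:
1 = 13 − 3·4
1 = −3·17 + 4·13
1 = 4·149 − 35·17
1 = −35·166 + 39·149
So 149·39 ≡ 1 (mod 166).

39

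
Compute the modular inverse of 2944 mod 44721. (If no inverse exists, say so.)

Apply the Euclidean algorithm to 44721 and 2944:
44721 = 15×2944 + 561
2944 = 5×561 + 139
561 = 4×139 + 5
139 = 27×5 + 4
5 = 1×4 + 1
4 = 4×1 + 0
Since gcd(2944, 44721) = 1, back-substitute to write 1 as a combination:
1 = 5 − 4
1 = −139 + 28·5
1 = 28·561 − 113·139
1 = −113·2944 + 593·561
1 = 593·44721 − 9008·2944
Thus 2944·(-9008) ≡ 1 (mod 44721); reducing, -9008 mod 44721 = 35713.

35713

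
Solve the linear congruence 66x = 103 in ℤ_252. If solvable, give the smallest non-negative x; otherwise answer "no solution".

no solution

gcd(66, 252):
252 = 3·66 + 54
66 = 1·54 + 12
54 = 4·12 + 6
12 = 2·6 + 0
gcd = 6, but 6 ∤ 103, so the congruence has no solution.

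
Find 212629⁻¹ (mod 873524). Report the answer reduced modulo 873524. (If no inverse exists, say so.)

216141

Apply the Euclidean algorithm to 873524 and 212629:
873524 = 4·212629 + 23008
212629 = 9·23008 + 5557
23008 = 4·5557 + 780
5557 = 7·780 + 97
780 = 8·97 + 4
97 = 24·4 + 1
4 = 4·1 + 0
Since gcd(212629, 873524) = 1, back-substitute to write 1 as a combination:
1 = 97 − 24·4
1 = −24·780 + 193·97
1 = 193·5557 − 1375·780
1 = −1375·23008 + 5693·5557
1 = 5693·212629 − 52612·23008
1 = −52612·873524 + 216141·212629
So 212629·216141 ≡ 1 (mod 873524).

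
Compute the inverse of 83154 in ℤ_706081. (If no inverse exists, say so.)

Extended Euclidean algorithm:
706081 = 8*83154 + 40849
83154 = 2*40849 + 1456
40849 = 28*1456 + 81
1456 = 17*81 + 79
81 = 1*79 + 2
79 = 39*2 + 1
2 = 2*1 + 0
Since gcd(83154, 706081) = 1, back-substitute to write 1 as a combination:
1 = 79 − 39·2
1 = −39·81 + 40·79
1 = 40·1456 − 719·81
1 = −719·40849 + 20172·1456
1 = 20172·83154 − 41063·40849
1 = −41063·706081 + 348676·83154
So 83154·348676 ≡ 1 (mod 706081).

348676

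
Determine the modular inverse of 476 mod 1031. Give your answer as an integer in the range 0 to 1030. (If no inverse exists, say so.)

Extended Euclidean algorithm:
1031 = 2·476 + 79
476 = 6·79 + 2
79 = 39·2 + 1
2 = 2·1 + 0
The gcd is 1. Working backward:
1 = 79 − 39·2
1 = −39·476 + 235·79
1 = 235·1031 − 509·476
Hence 476⁻¹ ≡ -509 ≡ 522 (mod 1031).

522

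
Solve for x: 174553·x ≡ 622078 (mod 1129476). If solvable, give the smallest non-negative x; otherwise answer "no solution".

532042

First find gcd(174553, 1129476):
1129476 = 6×174553 + 82158
174553 = 2×82158 + 10237
82158 = 8×10237 + 262
10237 = 39×262 + 19
262 = 13×19 + 15
19 = 1×15 + 4
15 = 3×4 + 3
4 = 1×3 + 1
3 = 3×1 + 0
gcd = 1, so a unique solution mod 1129476 exists.
Back-substitute for the Bézout coefficients:
1 = 4 − 3
1 = −15 + 4·4
1 = 4·19 − 5·15
1 = −5·262 + 69·19
1 = 69·10237 − 2696·262
1 = −2696·82158 + 21637·10237
1 = 21637·174553 − 45970·82158
1 = −45970·1129476 + 297457·174553
So 174553·(297457) ≡ 1 (mod 1129476), giving 174553⁻¹ ≡ 297457.
x ≡ 174553⁻¹·622078 ≡ 297457·622078 ≡ 532042 (mod 1129476).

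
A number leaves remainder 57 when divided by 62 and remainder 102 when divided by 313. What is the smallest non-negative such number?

14813

Write x = 57 + 62·k. Then 62·k ≡ 102 − 57 ≡ 45 (mod 313).
Need 62⁻¹ mod 313. Extended Euclid on (313, 62):
313 = 5×62 + 3
62 = 20×3 + 2
3 = 1×2 + 1
2 = 2×1 + 0
Back-substitute:
1 = 3 − 2
1 = −62 + 21·3
1 = 21·313 − 106·62
62⁻¹ ≡ 207 (mod 313), so k ≡ 207·45 ≡ 238 (mod 313).
x = 57 + 62·238 = 14813.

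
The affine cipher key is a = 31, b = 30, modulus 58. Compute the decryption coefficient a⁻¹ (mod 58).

Apply the Euclidean algorithm to 58 and 31:
58 = 1·31 + 27
31 = 1·27 + 4
27 = 6·4 + 3
4 = 1·3 + 1
3 = 3·1 + 0
gcd = 1, so the inverse exists. Back-substitute:
1 = 4 − 3
1 = −27 + 7·4
1 = 7·31 − 8·27
1 = −8·58 + 15·31
So 31·15 ≡ 1 (mod 58).

15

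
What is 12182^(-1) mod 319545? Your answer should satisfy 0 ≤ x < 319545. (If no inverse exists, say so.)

Run Euclid on (319545, 12182):
319545 = 26*12182 + 2813
12182 = 4*2813 + 930
2813 = 3*930 + 23
930 = 40*23 + 10
23 = 2*10 + 3
10 = 3*3 + 1
3 = 3*1 + 0
The gcd is 1. Working backward:
1 = 10 − 3·3
1 = −3·23 + 7·10
1 = 7·930 − 283·23
1 = −283·2813 + 856·930
1 = 856·12182 − 3707·2813
1 = −3707·319545 + 97238·12182
So 12182·97238 ≡ 1 (mod 319545).

97238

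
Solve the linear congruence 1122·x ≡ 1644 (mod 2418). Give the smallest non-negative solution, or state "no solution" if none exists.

398

First find gcd(1122, 2418):
2418 = 2*1122 + 174
1122 = 6*174 + 78
174 = 2*78 + 18
78 = 4*18 + 6
18 = 3*6 + 0
gcd = 6 and 6 | 1644, so solutions exist. Divide through by 6: 187x ≡ 274 (mod 403).
Now find 187⁻¹ mod 403:
403 = 2*187 + 29
187 = 6*29 + 13
29 = 2*13 + 3
13 = 4*3 + 1
3 = 3*1 + 0
Back-substitute:
1 = 13 − 4·3
1 = −4·29 + 9·13
1 = 9·187 − 58·29
1 = −58·403 + 125·187
So 187⁻¹ ≡ 125 (mod 403).
Then x ≡ 125·274 ≡ 398 (mod 403); the smallest non-negative solution is x = 398.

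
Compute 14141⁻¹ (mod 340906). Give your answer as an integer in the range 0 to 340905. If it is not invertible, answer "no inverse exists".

263183

gcd(340906, 14141) by repeated division:
340906 = 24·14141 + 1522
14141 = 9·1522 + 443
1522 = 3·443 + 193
443 = 2·193 + 57
193 = 3·57 + 22
57 = 2·22 + 13
22 = 1·13 + 9
13 = 1·9 + 4
9 = 2·4 + 1
4 = 4·1 + 0
Since gcd(14141, 340906) = 1, back-substitute to write 1 as a combination:
1 = 9 − 2·4
1 = −2·13 + 3·9
1 = 3·22 − 5·13
1 = −5·57 + 13·22
1 = 13·193 − 44·57
1 = −44·443 + 101·193
1 = 101·1522 − 347·443
1 = −347·14141 + 3224·1522
1 = 3224·340906 − 77723·14141
Hence 14141⁻¹ ≡ -77723 ≡ 263183 (mod 340906).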